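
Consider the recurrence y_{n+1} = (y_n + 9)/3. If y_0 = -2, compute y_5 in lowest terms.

1087/243

y_1 = ((-2) + 9)/3 = 7/3.
y_2 = ((7/3) + 9)/3 = 34/9.
y_3 = ((34/9) + 9)/3 = 115/27.
y_4 = ((115/27) + 9)/3 = 358/81.
y_5 = ((358/81) + 9)/3 = 1087/243.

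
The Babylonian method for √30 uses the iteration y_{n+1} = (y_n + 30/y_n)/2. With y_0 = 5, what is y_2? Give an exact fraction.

241/44

y_1 = (5 + 30/5)/2 = 11/2.
y_2 = (11/2 + 30/(11/2))/2 = 241/44.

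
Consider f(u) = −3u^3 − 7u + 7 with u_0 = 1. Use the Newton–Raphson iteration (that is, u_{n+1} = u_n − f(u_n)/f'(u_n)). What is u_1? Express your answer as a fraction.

13/16

f'(u) = −9u^2 − 7.
f(1) = −3, f'(1) = −16, so u_1 = 1 − (−3)/(−16) = 13/16.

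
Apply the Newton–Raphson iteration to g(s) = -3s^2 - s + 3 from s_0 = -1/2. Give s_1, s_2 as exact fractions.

g'(s) = -6s - 1.
g(-1/2) = 11/4, g'(-1/2) = 2, so s_1 = (-1/2) - (11/4)/2 = -15/8.
g(-15/8) = -363/64, g'(-15/8) = 41/4, so s_2 = (-15/8) - (-363/64)/(41/4) = -867/656.

s_1 = -15/8, s_2 = -867/656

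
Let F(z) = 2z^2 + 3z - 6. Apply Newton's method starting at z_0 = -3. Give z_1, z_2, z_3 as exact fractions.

z_1 = -8/3, z_2 = -182/69, z_3 = -94814/35949

F'(z) = 4z + 3.
F(-3) = 3, F'(-3) = -9, so z_1 = (-3) - 3/(-9) = -8/3.
F(-8/3) = 2/9, F'(-8/3) = -23/3, so z_2 = (-8/3) - (2/9)/(-23/3) = -182/69.
F(-182/69) = 8/4761, F'(-182/69) = -521/69, so z_3 = (-182/69) - (8/4761)/(-521/69) = -94814/35949.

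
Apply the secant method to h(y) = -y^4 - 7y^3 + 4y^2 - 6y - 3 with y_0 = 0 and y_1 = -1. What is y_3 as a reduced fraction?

h(0) = -3, h(-1) = 13. y_2 = (-1) - 13·((-1) - 0)/(13 - (-3)) = -3/16.
h(-1) = 13, h(-3/16) = -110721/65536. y_3 = (-3/16) - (-110721/65536)·((-3/16) - (-1))/((-110721/65536) - 13) = -20805/74053.

-20805/74053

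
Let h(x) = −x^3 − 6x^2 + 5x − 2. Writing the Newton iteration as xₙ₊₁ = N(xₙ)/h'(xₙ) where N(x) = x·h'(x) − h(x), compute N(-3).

h'(x) = −3x^2 − 12x + 5.
N(x) = x·h'(x) − h(x) = x·(−3x^2 − 12x + 5) − (−x^3 − 6x^2 + 5x − 2) = −2x^3 − 6x^2 + 2.
N(-3) = 2.

2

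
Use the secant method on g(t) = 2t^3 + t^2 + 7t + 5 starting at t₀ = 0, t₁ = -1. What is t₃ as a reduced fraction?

-205/301

g(0) = 5, g(-1) = -3. t₂ = (-1) - (-3)·((-1) - 0)/((-3) - 5) = -5/8.
g(-1) = -3, g(-5/8) = 135/256. t₃ = (-5/8) - (135/256)·((-5/8) - (-1))/((135/256) - (-3)) = -205/301.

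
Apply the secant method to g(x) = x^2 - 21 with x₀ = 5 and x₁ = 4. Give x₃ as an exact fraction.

353/77

g(5) = 4, g(4) = -5. x₂ = 4 - (-5)·(4 - 5)/((-5) - 4) = 41/9.
g(4) = -5, g(41/9) = -20/81. x₃ = (41/9) - (-20/81)·((41/9) - 4)/((-20/81) - (-5)) = 353/77.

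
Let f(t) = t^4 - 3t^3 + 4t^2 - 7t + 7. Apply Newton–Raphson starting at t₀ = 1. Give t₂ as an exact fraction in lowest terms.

f'(t) = 4t^3 - 9t^2 + 8t - 7.
f(1) = 2, f'(1) = -4, so t₁ = 1 - 2/(-4) = 3/2.
f(3/2) = 7/16, f'(3/2) = -7/4, so t₂ = (3/2) - (7/16)/(-7/4) = 7/4.

7/4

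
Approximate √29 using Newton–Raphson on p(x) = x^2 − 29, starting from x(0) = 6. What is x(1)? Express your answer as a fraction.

65/12

p'(x) = 2x.
p(6) = 7, p'(6) = 12, so x(1) = 6 − 7/12 = 65/12.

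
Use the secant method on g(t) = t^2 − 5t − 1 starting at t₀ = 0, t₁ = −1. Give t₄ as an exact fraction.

g(0) = −1, g(−1) = 5. t₂ = (−1) − 5·((−1) − 0)/(5 − (−1)) = −1/6.
g(−1) = 5, g(−1/6) = −5/36. t₃ = (−1/6) − (−5/36)·((−1/6) − (−1))/((−5/36) − 5) = −7/37.
g(−1/6) = −5/36, g(−7/37) = −25/1369. t₄ = (−7/37) − (−25/1369)·((−7/37) − (−1/6))/((−25/1369) − (−5/36)) = −229/1189.

−229/1189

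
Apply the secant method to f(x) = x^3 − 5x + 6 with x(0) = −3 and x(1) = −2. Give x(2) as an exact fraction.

f(−3) = −6, f(−2) = 8. x(2) = (−2) − 8·((−2) − (−3))/(8 − (−6)) = −18/7.

−18/7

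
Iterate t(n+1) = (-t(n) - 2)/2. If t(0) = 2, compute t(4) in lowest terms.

-1/2

t(1) = (-2 - 2)/2 = -2.
t(2) = (-(-2) - 2)/2 = 0.
t(3) = (-0 - 2)/2 = -1.
t(4) = (-(-1) - 2)/2 = -1/2.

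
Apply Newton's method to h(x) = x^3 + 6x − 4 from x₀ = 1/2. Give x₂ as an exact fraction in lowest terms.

88558/141507

h'(x) = 3x^2 + 6.
h(1/2) = −7/8, h'(1/2) = 27/4, so x₁ = (1/2) − (−7/8)/(27/4) = 17/27.
h(17/27) = 539/19683, h'(17/27) = 1747/243, so x₂ = (17/27) − (539/19683)/(1747/243) = 88558/141507.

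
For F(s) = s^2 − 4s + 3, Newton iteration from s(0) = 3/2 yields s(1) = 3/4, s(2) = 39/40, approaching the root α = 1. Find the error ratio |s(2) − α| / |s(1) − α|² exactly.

s(1) − α = 3/4 − 1 = −1/4, so |s(1) − α| = 1/4.
s(2) − α = 39/40 − 1 = −1/40, so |s(2) − α| = 1/40.
|s(1) − α|² = 1/16.
Ratio = (1/40) / (1/16) = 2/5.

2/5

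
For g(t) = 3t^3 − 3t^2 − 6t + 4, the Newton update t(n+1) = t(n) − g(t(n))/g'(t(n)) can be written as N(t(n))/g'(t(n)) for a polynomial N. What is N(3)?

131

g'(t) = 9t^2 − 6t − 6.
N(t) = t·g'(t) − g(t) = t·(9t^2 − 6t − 6) − (3t^3 − 3t^2 − 6t + 4) = 6t^3 − 3t^2 − 4.
N(3) = 131.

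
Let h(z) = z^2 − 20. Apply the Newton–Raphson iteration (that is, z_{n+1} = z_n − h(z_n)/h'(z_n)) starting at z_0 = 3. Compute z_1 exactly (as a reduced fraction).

29/6

h'(z) = 2z.
h(3) = −11, h'(3) = 6, so z_1 = 3 − (−11)/6 = 29/6.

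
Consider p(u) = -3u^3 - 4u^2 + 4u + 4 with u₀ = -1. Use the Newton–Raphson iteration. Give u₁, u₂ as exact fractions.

p'(u) = -9u^2 - 8u + 4.
p(-1) = -1, p'(-1) = 3, so u₁ = (-1) - (-1)/3 = -2/3.
p(-2/3) = 4/9, p'(-2/3) = 16/3, so u₂ = (-2/3) - (4/9)/(16/3) = -3/4.

u₁ = -2/3, u₂ = -3/4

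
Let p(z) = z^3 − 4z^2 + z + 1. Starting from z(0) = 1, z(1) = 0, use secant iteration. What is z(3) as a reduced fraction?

4/3

p(1) = −1, p(0) = 1. z(2) = 0 − 1·(0 − 1)/(1 − (−1)) = 1/2.
p(0) = 1, p(1/2) = 5/8. z(3) = (1/2) − (5/8)·((1/2) − 0)/((5/8) − 1) = 4/3.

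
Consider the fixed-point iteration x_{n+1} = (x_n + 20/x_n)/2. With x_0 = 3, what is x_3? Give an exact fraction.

x_1 = (3 + 20/3)/2 = 29/6.
x_2 = (29/6 + 20/(29/6))/2 = 1561/348.
x_3 = (1561/348 + 20/(1561/348))/2 = 4858801/1086456.

4858801/1086456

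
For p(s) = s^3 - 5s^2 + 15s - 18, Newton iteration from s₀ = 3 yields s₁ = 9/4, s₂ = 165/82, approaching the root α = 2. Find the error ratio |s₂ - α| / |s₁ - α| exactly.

s₁ - α = 9/4 - 2 = 1/4, so |s₁ - α| = 1/4.
s₂ - α = 165/82 - 2 = 1/82, so |s₂ - α| = 1/82.
Ratio = (1/82) / (1/4) = 2/41.

2/41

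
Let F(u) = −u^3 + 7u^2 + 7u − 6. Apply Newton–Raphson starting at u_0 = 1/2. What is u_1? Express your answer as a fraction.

F'(u) = −3u^2 + 14u + 7.
F(1/2) = −7/8, F'(1/2) = 53/4, so u_1 = (1/2) − (−7/8)/(53/4) = 30/53.

30/53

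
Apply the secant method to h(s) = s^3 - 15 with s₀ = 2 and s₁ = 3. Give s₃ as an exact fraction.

h(2) = -7, h(3) = 12. s₂ = 3 - 12·(3 - 2)/(12 - (-7)) = 45/19.
h(3) = 12, h(45/19) = -11760/6859. s₃ = (45/19) - (-11760/6859)·((45/19) - 3)/((-11760/6859) - 12) = 6395/2613.

6395/2613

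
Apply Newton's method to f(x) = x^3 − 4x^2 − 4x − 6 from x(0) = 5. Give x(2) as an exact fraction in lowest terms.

f'(x) = 3x^2 − 8x − 4.
f(5) = −1, f'(5) = 31, so x(1) = 5 − (−1)/31 = 156/31.
f(156/31) = 342/29791, f'(156/31) = 30476/961, so x(2) = (156/31) − (342/29791)/(30476/961) = 125103/24862.

125103/24862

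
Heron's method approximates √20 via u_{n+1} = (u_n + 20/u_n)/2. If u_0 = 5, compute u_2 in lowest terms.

u_1 = (5 + 20/5)/2 = 9/2.
u_2 = (9/2 + 20/(9/2))/2 = 161/36.

161/36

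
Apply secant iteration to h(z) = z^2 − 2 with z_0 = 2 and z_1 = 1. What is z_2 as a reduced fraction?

h(2) = 2, h(1) = −1. z_2 = 1 − (−1)·(1 − 2)/((−1) − 2) = 4/3.

4/3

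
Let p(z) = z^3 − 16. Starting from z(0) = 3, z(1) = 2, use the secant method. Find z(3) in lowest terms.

p(3) = 11, p(2) = −8. z(2) = 2 − (−8)·(2 − 3)/((−8) − 11) = 46/19.
p(2) = −8, p(46/19) = −12408/6859. z(3) = (46/19) − (−12408/6859)·((46/19) − 2)/((−12408/6859) − (−8)) = 3376/1327.

3376/1327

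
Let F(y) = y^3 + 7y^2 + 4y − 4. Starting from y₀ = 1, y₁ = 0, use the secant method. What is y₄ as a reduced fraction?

F(1) = 8, F(0) = −4. y₂ = 0 − (−4)·(0 − 1)/((−4) − 8) = 1/3.
F(0) = −4, F(1/3) = −50/27. y₃ = (1/3) − (−50/27)·((1/3) − 0)/((−50/27) − (−4)) = 18/29.
F(1/3) = −50/27, F(18/29) = 34600/24389. y₄ = (18/29) − (34600/24389)·((18/29) − (1/3))/((34600/24389) − (−50/27)) = 21366/43073.

21366/43073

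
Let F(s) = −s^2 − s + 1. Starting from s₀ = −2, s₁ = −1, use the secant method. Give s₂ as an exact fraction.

−3/2

F(−2) = −1, F(−1) = 1. s₂ = (−1) − 1·((−1) − (−2))/(1 − (−1)) = −3/2.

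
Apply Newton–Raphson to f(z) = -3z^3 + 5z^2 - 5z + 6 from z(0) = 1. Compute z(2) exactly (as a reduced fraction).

731/482

f'(z) = -9z^2 + 10z - 5.
f(1) = 3, f'(1) = -4, so z(1) = 1 - 3/(-4) = 7/4.
f(7/4) = -225/64, f'(7/4) = -241/16, so z(2) = (7/4) - (-225/64)/(-241/16) = 731/482.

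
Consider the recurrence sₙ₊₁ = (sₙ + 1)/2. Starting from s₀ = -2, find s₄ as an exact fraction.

13/16

s₁ = ((-2) + 1)/2 = -1/2.
s₂ = ((-1/2) + 1)/2 = 1/4.
s₃ = ((1/4) + 1)/2 = 5/8.
s₄ = ((5/8) + 1)/2 = 13/16.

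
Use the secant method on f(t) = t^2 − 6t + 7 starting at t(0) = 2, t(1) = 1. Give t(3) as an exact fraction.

f(2) = −1, f(1) = 2. t(2) = 1 − 2·(1 − 2)/(2 − (−1)) = 5/3.
f(1) = 2, f(5/3) = −2/9. t(3) = (5/3) − (−2/9)·((5/3) − 1)/((−2/9) − 2) = 8/5.

8/5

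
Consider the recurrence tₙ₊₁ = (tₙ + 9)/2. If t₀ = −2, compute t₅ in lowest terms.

t₁ = ((−2) + 9)/2 = 7/2.
t₂ = ((7/2) + 9)/2 = 25/4.
t₃ = ((25/4) + 9)/2 = 61/8.
t₄ = ((61/8) + 9)/2 = 133/16.
t₅ = ((133/16) + 9)/2 = 277/32.

277/32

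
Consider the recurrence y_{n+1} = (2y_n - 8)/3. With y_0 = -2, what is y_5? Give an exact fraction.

y_1 = (2·(-2) - 8)/3 = -4.
y_2 = (2·(-4) - 8)/3 = -16/3.
y_3 = (2·(-16/3) - 8)/3 = -56/9.
y_4 = (2·(-56/9) - 8)/3 = -184/27.
y_5 = (2·(-184/27) - 8)/3 = -584/81.

-584/81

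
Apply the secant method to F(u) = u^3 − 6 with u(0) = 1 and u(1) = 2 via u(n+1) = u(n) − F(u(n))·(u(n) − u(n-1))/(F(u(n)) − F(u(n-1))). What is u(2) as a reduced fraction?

F(1) = −5, F(2) = 2. u(2) = 2 − 2·(2 − 1)/(2 − (−5)) = 12/7.

12/7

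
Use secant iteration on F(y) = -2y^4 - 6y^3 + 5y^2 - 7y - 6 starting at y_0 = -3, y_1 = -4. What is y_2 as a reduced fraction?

-159/43

F(-3) = 60, F(-4) = -26. y_2 = (-4) - (-26)·((-4) - (-3))/((-26) - 60) = -159/43.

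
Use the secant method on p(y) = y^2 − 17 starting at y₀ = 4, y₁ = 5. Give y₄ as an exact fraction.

p(4) = −1, p(5) = 8. y₂ = 5 − 8·(5 − 4)/(8 − (−1)) = 37/9.
p(5) = 8, p(37/9) = −8/81. y₃ = (37/9) − (−8/81)·((37/9) − 5)/((−8/81) − 8) = 169/41.
p(37/9) = −8/81, p(169/41) = −16/1681. y₄ = (169/41) − (−16/1681)·((169/41) − (37/9))/((−16/1681) − (−8/81)) = 6263/1519.

6263/1519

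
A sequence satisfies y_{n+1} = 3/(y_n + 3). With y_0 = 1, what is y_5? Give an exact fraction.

y_1 = 3/(1 + 3) = 3/4.
y_2 = 3/(3/4 + 3) = 4/5.
y_3 = 3/(4/5 + 3) = 15/19.
y_4 = 3/(15/19 + 3) = 19/24.
y_5 = 3/(19/24 + 3) = 72/91.

72/91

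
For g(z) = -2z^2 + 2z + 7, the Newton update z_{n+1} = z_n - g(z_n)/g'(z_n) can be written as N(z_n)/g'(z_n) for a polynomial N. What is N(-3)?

g'(z) = -4z + 2.
N(z) = z·g'(z) - g(z) = z·(-4z + 2) - (-2z^2 + 2z + 7) = -2z^2 - 7.
N(-3) = -25.

-25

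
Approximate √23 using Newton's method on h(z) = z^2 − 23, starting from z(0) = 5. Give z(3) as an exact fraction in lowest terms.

2649601/552480

h'(z) = 2z.
h(5) = 2, h'(5) = 10, so z(1) = 5 − 2/10 = 24/5.
h(24/5) = 1/25, h'(24/5) = 48/5, so z(2) = (24/5) − (1/25)/(48/5) = 1151/240.
h(1151/240) = 1/57600, h'(1151/240) = 1151/120, so z(3) = (1151/240) − (1/57600)/(1151/120) = 2649601/552480.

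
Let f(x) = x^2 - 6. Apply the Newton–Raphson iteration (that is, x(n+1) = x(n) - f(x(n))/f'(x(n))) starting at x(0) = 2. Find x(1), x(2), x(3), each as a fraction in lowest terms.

x(1) = 5/2, x(2) = 49/20, x(3) = 4801/1960

f'(x) = 2x.
f(2) = -2, f'(2) = 4, so x(1) = 2 - (-2)/4 = 5/2.
f(5/2) = 1/4, f'(5/2) = 5, so x(2) = (5/2) - (1/4)/5 = 49/20.
f(49/20) = 1/400, f'(49/20) = 49/10, so x(3) = (49/20) - (1/400)/(49/10) = 4801/1960.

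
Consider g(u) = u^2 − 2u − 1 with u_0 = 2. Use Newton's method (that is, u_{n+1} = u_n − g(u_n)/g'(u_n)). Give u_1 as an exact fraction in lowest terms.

g'(u) = 2u − 2.
g(2) = −1, g'(2) = 2, so u_1 = 2 − (−1)/2 = 5/2.

5/2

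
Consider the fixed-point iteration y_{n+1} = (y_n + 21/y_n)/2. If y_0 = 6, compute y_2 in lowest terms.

y_1 = (6 + 21/6)/2 = 19/4.
y_2 = (19/4 + 21/(19/4))/2 = 697/152.

697/152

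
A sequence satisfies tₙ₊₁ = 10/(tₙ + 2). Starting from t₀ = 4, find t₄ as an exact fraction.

260/107

t₁ = 10/(4 + 2) = 5/3.
t₂ = 10/(5/3 + 2) = 30/11.
t₃ = 10/(30/11 + 2) = 55/26.
t₄ = 10/(55/26 + 2) = 260/107.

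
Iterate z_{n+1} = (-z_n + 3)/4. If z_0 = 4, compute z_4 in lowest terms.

z_1 = (-4 + 3)/4 = -1/4.
z_2 = (-(-1/4) + 3)/4 = 13/16.
z_3 = (-(13/16) + 3)/4 = 35/64.
z_4 = (-(35/64) + 3)/4 = 157/256.

157/256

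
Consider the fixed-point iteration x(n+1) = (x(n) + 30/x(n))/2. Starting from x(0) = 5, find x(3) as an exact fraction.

116161/21208

x(1) = (5 + 30/5)/2 = 11/2.
x(2) = (11/2 + 30/(11/2))/2 = 241/44.
x(3) = (241/44 + 30/(241/44))/2 = 116161/21208.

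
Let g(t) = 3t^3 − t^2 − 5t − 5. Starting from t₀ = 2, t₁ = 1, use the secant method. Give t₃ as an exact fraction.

g(2) = 5, g(1) = −8. t₂ = 1 − (−8)·(1 − 2)/((−8) − 5) = 21/13.
g(1) = −8, g(21/13) = −6680/2197. t₃ = (21/13) − (−6680/2197)·((21/13) − 1)/((−6680/2197) − (−8)) = 1357/681.

1357/681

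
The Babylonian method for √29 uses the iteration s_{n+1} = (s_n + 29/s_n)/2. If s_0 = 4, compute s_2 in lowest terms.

3881/720

s_1 = (4 + 29/4)/2 = 45/8.
s_2 = (45/8 + 29/(45/8))/2 = 3881/720.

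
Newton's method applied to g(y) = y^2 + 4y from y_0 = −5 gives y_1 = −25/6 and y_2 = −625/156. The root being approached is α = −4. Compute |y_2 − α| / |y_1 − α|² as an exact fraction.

3/13

y_1 − α = −25/6 − (−4) = −25/6 + 4 = −1/6, so |y_1 − α| = 1/6.
y_2 − α = −625/156 − (−4) = −625/156 + 4 = −1/156, so |y_2 − α| = 1/156.
|y_1 − α|² = 1/36.
Ratio = (1/156) / (1/36) = 3/13.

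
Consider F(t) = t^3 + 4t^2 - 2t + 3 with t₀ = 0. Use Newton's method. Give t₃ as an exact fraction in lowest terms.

F'(t) = 3t^2 + 8t - 2.
F(0) = 3, F'(0) = -2, so t₁ = 0 - 3/(-2) = 3/2.
F(3/2) = 99/8, F'(3/2) = 67/4, so t₂ = (3/2) - (99/8)/(67/4) = 51/67.
F(51/67) = 1274130/300763, F'(51/67) = 26161/4489, so t₃ = (51/67) - (1274130/300763)/(26161/4489) = 60081/1752787.

60081/1752787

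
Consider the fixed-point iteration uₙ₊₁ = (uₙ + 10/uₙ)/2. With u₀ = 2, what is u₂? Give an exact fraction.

89/28

u₁ = (2 + 10/2)/2 = 7/2.
u₂ = (7/2 + 10/(7/2))/2 = 89/28.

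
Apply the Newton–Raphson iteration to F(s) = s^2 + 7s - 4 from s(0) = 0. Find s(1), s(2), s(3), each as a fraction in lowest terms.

F'(s) = 2s + 7.
F(0) = -4, F'(0) = 7, so s(1) = 0 - (-4)/7 = 4/7.
F(4/7) = 16/49, F'(4/7) = 57/7, so s(2) = (4/7) - (16/49)/(57/7) = 212/399.
F(212/399) = 256/159201, F'(212/399) = 3217/399, so s(3) = (212/399) - (256/159201)/(3217/399) = 681748/1283583.

s(1) = 4/7, s(2) = 212/399, s(3) = 681748/1283583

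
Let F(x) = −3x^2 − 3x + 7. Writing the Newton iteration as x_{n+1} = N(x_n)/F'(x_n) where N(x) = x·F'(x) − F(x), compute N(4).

F'(x) = −6x − 3.
N(x) = x·F'(x) − F(x) = x·(−6x − 3) − (−3x^2 − 3x + 7) = −3x^2 − 7.
N(4) = −55.

−55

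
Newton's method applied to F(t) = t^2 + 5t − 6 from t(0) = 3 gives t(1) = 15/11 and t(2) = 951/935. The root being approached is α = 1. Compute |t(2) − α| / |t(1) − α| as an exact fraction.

t(1) − α = 15/11 − 1 = 4/11, so |t(1) − α| = 4/11.
t(2) − α = 951/935 − 1 = 16/935, so |t(2) − α| = 16/935.
Ratio = (16/935) / (4/11) = 4/85.

4/85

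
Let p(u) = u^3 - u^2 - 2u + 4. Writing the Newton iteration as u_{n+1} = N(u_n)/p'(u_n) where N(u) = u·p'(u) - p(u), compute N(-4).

-148

p'(u) = 3u^2 - 2u - 2.
N(u) = u·p'(u) - p(u) = u·(3u^2 - 2u - 2) - (u^3 - u^2 - 2u + 4) = 2u^3 - u^2 - 4.
N(-4) = -148.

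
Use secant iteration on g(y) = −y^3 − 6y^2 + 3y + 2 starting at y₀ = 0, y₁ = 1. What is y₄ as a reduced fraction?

1201/1441

g(0) = 2, g(1) = −2. y₂ = 1 − (−2)·(1 − 0)/((−2) − 2) = 1/2.
g(1) = −2, g(1/2) = 15/8. y₃ = (1/2) − (15/8)·((1/2) − 1)/((15/8) − (−2)) = 23/31.
g(1/2) = 15/8, g(23/31) = 15330/29791. y₄ = (23/31) − (15330/29791)·((23/31) − (1/2))/((15330/29791) − (15/8)) = 1201/1441.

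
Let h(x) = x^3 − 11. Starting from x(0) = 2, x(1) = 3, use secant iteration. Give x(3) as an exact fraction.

16025/7267

h(2) = −3, h(3) = 16. x(2) = 3 − 16·(3 − 2)/(16 − (−3)) = 41/19.
h(3) = 16, h(41/19) = −6528/6859. x(3) = (41/19) − (−6528/6859)·((41/19) − 3)/((−6528/6859) − 16) = 16025/7267.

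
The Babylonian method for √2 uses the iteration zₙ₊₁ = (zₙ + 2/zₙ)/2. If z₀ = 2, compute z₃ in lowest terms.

z₁ = (2 + 2/2)/2 = 3/2.
z₂ = (3/2 + 2/(3/2))/2 = 17/12.
z₃ = (17/12 + 2/(17/12))/2 = 577/408.

577/408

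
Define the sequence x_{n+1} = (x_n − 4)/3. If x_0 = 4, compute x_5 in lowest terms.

−160/81

x_1 = (4 − 4)/3 = 0.
x_2 = (0 − 4)/3 = −4/3.
x_3 = ((−4/3) − 4)/3 = −16/9.
x_4 = ((−16/9) − 4)/3 = −52/27.
x_5 = ((−52/27) − 4)/3 = −160/81.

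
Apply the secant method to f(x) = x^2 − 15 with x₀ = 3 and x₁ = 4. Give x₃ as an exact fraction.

213/55

f(3) = −6, f(4) = 1. x₂ = 4 − 1·(4 − 3)/(1 − (−6)) = 27/7.
f(4) = 1, f(27/7) = −6/49. x₃ = (27/7) − (−6/49)·((27/7) − 4)/((−6/49) − 1) = 213/55.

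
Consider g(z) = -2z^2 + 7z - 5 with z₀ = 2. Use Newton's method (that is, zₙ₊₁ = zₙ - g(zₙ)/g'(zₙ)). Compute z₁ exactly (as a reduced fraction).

3

g'(z) = -4z + 7.
g(2) = 1, g'(2) = -1, so z₁ = 2 - 1/(-1) = 3.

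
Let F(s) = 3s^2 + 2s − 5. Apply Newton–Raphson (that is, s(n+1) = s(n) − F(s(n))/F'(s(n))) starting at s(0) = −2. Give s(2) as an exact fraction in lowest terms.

F'(s) = 6s + 2.
F(−2) = 3, F'(−2) = −10, so s(1) = (−2) − 3/(−10) = −17/10.
F(−17/10) = 27/100, F'(−17/10) = −41/5, so s(2) = (−17/10) − (27/100)/(−41/5) = −1367/820.

−1367/820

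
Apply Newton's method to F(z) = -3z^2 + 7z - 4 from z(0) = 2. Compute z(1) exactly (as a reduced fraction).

8/5

F'(z) = -6z + 7.
F(2) = -2, F'(2) = -5, so z(1) = 2 - (-2)/(-5) = 8/5.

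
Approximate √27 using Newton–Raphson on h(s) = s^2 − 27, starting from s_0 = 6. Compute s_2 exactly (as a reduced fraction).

291/56

h'(s) = 2s.
h(6) = 9, h'(6) = 12, so s_1 = 6 − 9/12 = 21/4.
h(21/4) = 9/16, h'(21/4) = 21/2, so s_2 = (21/4) − (9/16)/(21/2) = 291/56.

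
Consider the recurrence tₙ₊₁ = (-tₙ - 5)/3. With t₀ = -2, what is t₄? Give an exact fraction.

t₁ = (-(-2) - 5)/3 = -1.
t₂ = (-(-1) - 5)/3 = -4/3.
t₃ = (-(-4/3) - 5)/3 = -11/9.
t₄ = (-(-11/9) - 5)/3 = -34/27.

-34/27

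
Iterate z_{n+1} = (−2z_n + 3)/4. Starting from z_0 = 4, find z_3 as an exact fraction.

1/16

z_1 = (−2·4 + 3)/4 = −5/4.
z_2 = (−2·(−5/4) + 3)/4 = 11/8.
z_3 = (−2·(11/8) + 3)/4 = 1/16.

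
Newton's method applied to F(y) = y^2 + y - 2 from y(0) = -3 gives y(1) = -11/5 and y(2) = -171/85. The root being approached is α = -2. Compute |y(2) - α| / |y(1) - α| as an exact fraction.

y(1) - α = -11/5 - (-2) = -11/5 + 2 = -1/5, so |y(1) - α| = 1/5.
y(2) - α = -171/85 - (-2) = -171/85 + 2 = -1/85, so |y(2) - α| = 1/85.
Ratio = (1/85) / (1/5) = 1/17.

1/17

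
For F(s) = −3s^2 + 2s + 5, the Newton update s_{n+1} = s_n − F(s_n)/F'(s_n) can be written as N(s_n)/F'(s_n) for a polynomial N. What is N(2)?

F'(s) = −6s + 2.
N(s) = s·F'(s) − F(s) = s·(−6s + 2) − (−3s^2 + 2s + 5) = −3s^2 − 5.
N(2) = −17.

−17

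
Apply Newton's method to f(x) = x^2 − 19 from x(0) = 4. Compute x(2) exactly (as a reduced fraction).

2441/560

f'(x) = 2x.
f(4) = −3, f'(4) = 8, so x(1) = 4 − (−3)/8 = 35/8.
f(35/8) = 9/64, f'(35/8) = 35/4, so x(2) = (35/8) − (9/64)/(35/4) = 2441/560.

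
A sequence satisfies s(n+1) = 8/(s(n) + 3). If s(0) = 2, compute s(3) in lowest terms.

184/109

s(1) = 8/(2 + 3) = 8/5.
s(2) = 8/(8/5 + 3) = 40/23.
s(3) = 8/(40/23 + 3) = 184/109.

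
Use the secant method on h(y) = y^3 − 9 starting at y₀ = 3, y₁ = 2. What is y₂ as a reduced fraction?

h(3) = 18, h(2) = −1. y₂ = 2 − (−1)·(2 − 3)/((−1) − 18) = 39/19.

39/19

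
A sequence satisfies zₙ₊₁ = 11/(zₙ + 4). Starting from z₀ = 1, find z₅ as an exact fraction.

11627/6197

z₁ = 11/(1 + 4) = 11/5.
z₂ = 11/(11/5 + 4) = 55/31.
z₃ = 11/(55/31 + 4) = 341/179.
z₄ = 11/(341/179 + 4) = 1969/1057.
z₅ = 11/(1969/1057 + 4) = 11627/6197.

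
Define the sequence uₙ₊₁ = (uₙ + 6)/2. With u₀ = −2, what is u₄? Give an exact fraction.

u₁ = ((−2) + 6)/2 = 2.
u₂ = (2 + 6)/2 = 4.
u₃ = (4 + 6)/2 = 5.
u₄ = (5 + 6)/2 = 11/2.

11/2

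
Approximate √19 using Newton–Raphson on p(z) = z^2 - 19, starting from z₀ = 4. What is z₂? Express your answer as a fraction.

p'(z) = 2z.
p(4) = -3, p'(4) = 8, so z₁ = 4 - (-3)/8 = 35/8.
p(35/8) = 9/64, p'(35/8) = 35/4, so z₂ = (35/8) - (9/64)/(35/4) = 2441/560.

2441/560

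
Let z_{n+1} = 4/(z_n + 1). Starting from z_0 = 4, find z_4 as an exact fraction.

116/65

z_1 = 4/(4 + 1) = 4/5.
z_2 = 4/(4/5 + 1) = 20/9.
z_3 = 4/(20/9 + 1) = 36/29.
z_4 = 4/(36/29 + 1) = 116/65.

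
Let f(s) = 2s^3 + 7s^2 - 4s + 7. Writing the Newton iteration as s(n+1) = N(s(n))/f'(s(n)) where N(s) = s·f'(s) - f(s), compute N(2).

f'(s) = 6s^2 + 14s - 4.
N(s) = s·f'(s) - f(s) = s·(6s^2 + 14s - 4) - (2s^3 + 7s^2 - 4s + 7) = 4s^3 + 7s^2 - 7.
N(2) = 53.

53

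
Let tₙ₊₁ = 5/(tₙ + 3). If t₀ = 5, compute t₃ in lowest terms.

t₁ = 5/(5 + 3) = 5/8.
t₂ = 5/(5/8 + 3) = 40/29.
t₃ = 5/(40/29 + 3) = 145/127.

145/127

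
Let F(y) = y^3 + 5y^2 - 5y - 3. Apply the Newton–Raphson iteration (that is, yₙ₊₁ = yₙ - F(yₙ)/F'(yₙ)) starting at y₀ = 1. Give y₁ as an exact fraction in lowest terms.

F'(y) = 3y^2 + 10y - 5.
F(1) = -2, F'(1) = 8, so y₁ = 1 - (-2)/8 = 5/4.

5/4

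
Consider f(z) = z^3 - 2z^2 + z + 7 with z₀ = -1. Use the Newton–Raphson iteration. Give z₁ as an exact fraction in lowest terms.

f'(z) = 3z^2 - 4z + 1.
f(-1) = 3, f'(-1) = 8, so z₁ = (-1) - 3/8 = -11/8.

-11/8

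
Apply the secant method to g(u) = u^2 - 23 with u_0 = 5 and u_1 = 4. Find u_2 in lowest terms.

43/9

g(5) = 2, g(4) = -7. u_2 = 4 - (-7)·(4 - 5)/((-7) - 2) = 43/9.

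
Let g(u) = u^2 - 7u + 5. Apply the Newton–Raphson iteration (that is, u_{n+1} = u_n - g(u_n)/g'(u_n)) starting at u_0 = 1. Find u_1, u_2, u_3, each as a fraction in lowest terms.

u_1 = 4/5, u_2 = 109/135, u_3 = 79244/98145

g'(u) = 2u - 7.
g(1) = -1, g'(1) = -5, so u_1 = 1 - (-1)/(-5) = 4/5.
g(4/5) = 1/25, g'(4/5) = -27/5, so u_2 = (4/5) - (1/25)/(-27/5) = 109/135.
g(109/135) = 1/18225, g'(109/135) = -727/135, so u_3 = (109/135) - (1/18225)/(-727/135) = 79244/98145.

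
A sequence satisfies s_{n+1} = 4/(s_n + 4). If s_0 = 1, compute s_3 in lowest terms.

24/29

s_1 = 4/(1 + 4) = 4/5.
s_2 = 4/(4/5 + 4) = 5/6.
s_3 = 4/(5/6 + 4) = 24/29.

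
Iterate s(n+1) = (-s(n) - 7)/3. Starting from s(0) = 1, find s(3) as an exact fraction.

s(1) = (-1 - 7)/3 = -8/3.
s(2) = (-(-8/3) - 7)/3 = -13/9.
s(3) = (-(-13/9) - 7)/3 = -50/27.

-50/27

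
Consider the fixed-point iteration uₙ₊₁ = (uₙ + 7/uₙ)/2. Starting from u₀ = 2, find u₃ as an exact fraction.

108497/41008

u₁ = (2 + 7/2)/2 = 11/4.
u₂ = (11/4 + 7/(11/4))/2 = 233/88.
u₃ = (233/88 + 7/(233/88))/2 = 108497/41008.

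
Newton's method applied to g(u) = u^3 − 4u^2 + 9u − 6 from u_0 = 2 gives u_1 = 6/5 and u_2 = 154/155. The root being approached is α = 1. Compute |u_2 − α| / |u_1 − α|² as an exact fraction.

5/31

u_1 − α = 6/5 − 1 = 1/5, so |u_1 − α| = 1/5.
u_2 − α = 154/155 − 1 = −1/155, so |u_2 − α| = 1/155.
|u_1 − α|² = 1/25.
Ratio = (1/155) / (1/25) = 5/31.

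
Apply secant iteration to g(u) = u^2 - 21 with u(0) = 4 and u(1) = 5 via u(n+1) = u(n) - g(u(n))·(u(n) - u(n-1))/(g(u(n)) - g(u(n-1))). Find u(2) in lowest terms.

g(4) = -5, g(5) = 4. u(2) = 5 - 4·(5 - 4)/(4 - (-5)) = 41/9.

41/9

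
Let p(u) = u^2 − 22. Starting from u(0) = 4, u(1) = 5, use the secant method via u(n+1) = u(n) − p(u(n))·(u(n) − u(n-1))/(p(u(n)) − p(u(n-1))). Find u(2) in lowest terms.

14/3

p(4) = −6, p(5) = 3. u(2) = 5 − 3·(5 − 4)/(3 − (−6)) = 14/3.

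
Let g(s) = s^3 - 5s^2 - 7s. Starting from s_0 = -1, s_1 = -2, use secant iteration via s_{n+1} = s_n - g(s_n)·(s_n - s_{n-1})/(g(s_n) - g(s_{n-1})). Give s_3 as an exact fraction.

-3872/3511

g(-1) = 1, g(-2) = -14. s_2 = (-2) - (-14)·((-2) - (-1))/((-14) - 1) = -16/15.
g(-2) = -14, g(-16/15) = 1904/3375. s_3 = (-16/15) - (1904/3375)·((-16/15) - (-2))/((1904/3375) - (-14)) = -3872/3511.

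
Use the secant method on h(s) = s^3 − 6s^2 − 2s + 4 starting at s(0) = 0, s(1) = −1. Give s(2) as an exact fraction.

−4/5

h(0) = 4, h(−1) = −1. s(2) = (−1) − (−1)·((−1) − 0)/((−1) − 4) = −4/5.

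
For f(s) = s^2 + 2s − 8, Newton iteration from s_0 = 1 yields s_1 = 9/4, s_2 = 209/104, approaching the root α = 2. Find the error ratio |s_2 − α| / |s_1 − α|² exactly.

2/13

s_1 − α = 9/4 − 2 = 1/4, so |s_1 − α| = 1/4.
s_2 − α = 209/104 − 2 = 1/104, so |s_2 − α| = 1/104.
|s_1 − α|² = 1/16.
Ratio = (1/104) / (1/16) = 2/13.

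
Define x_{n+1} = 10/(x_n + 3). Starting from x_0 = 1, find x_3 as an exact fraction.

x_1 = 10/(1 + 3) = 5/2.
x_2 = 10/(5/2 + 3) = 20/11.
x_3 = 10/(20/11 + 3) = 110/53.

110/53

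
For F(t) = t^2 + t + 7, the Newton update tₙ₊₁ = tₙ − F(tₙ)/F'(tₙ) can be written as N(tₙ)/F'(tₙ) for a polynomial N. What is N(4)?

F'(t) = 2t + 1.
N(t) = t·F'(t) − F(t) = t·(2t + 1) − (t^2 + t + 7) = t^2 − 7.
N(4) = 9.

9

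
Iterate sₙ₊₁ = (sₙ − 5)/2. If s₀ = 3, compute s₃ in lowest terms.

s₁ = (3 − 5)/2 = −1.
s₂ = ((−1) − 5)/2 = −3.
s₃ = ((−3) − 5)/2 = −4.

−4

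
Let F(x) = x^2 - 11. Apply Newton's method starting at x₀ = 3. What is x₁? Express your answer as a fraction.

10/3

F'(x) = 2x.
F(3) = -2, F'(3) = 6, so x₁ = 3 - (-2)/6 = 10/3.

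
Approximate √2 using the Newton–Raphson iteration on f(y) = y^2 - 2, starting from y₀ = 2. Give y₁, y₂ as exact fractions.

y₁ = 3/2, y₂ = 17/12

f'(y) = 2y.
f(2) = 2, f'(2) = 4, so y₁ = 2 - 2/4 = 3/2.
f(3/2) = 1/4, f'(3/2) = 3, so y₂ = (3/2) - (1/4)/3 = 17/12.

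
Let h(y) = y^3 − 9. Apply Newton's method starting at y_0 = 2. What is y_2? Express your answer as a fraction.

h'(y) = 3y^2.
h(2) = −1, h'(2) = 12, so y_1 = 2 − (−1)/12 = 25/12.
h(25/12) = 73/1728, h'(25/12) = 625/48, so y_2 = (25/12) − (73/1728)/(625/48) = 23401/11250.

23401/11250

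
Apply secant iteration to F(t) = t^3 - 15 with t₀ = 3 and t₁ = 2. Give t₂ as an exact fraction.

F(3) = 12, F(2) = -7. t₂ = 2 - (-7)·(2 - 3)/((-7) - 12) = 45/19.

45/19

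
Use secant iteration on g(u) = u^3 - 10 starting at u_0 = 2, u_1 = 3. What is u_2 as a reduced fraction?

40/19

g(2) = -2, g(3) = 17. u_2 = 3 - 17·(3 - 2)/(17 - (-2)) = 40/19.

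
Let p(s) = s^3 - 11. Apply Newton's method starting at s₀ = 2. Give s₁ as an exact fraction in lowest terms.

p'(s) = 3s^2.
p(2) = -3, p'(2) = 12, so s₁ = 2 - (-3)/12 = 9/4.

9/4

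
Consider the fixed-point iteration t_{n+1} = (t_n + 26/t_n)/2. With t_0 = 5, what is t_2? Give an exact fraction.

t_1 = (5 + 26/5)/2 = 51/10.
t_2 = (51/10 + 26/(51/10))/2 = 5201/1020.

5201/1020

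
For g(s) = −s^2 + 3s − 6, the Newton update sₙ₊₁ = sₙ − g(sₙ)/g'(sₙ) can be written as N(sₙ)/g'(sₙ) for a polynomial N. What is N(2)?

2

g'(s) = −2s + 3.
N(s) = s·g'(s) − g(s) = s·(−2s + 3) − (−s^2 + 3s − 6) = −s^2 + 6.
N(2) = 2.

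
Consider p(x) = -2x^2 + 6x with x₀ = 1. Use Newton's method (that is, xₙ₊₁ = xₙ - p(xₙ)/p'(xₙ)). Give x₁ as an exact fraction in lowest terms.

-1

p'(x) = -4x + 6.
p(1) = 4, p'(1) = 2, so x₁ = 1 - 4/2 = -1.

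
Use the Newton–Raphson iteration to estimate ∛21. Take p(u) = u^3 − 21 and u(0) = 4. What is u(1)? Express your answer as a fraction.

149/48

p'(u) = 3u^2.
p(4) = 43, p'(4) = 48, so u(1) = 4 − 43/48 = 149/48.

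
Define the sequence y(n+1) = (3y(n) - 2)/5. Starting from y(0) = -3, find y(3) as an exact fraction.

y(1) = (3·(-3) - 2)/5 = -11/5.
y(2) = (3·(-11/5) - 2)/5 = -43/25.
y(3) = (3·(-43/25) - 2)/5 = -179/125.

-179/125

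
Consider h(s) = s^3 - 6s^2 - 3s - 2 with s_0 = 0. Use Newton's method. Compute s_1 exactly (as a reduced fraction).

-2/3

h'(s) = 3s^2 - 12s - 3.
h(0) = -2, h'(0) = -3, so s_1 = 0 - (-2)/(-3) = -2/3.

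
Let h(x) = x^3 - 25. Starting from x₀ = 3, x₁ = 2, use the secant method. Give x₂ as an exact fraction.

h(3) = 2, h(2) = -17. x₂ = 2 - (-17)·(2 - 3)/((-17) - 2) = 55/19.

55/19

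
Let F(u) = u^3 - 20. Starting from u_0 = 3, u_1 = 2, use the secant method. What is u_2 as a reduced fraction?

50/19

F(3) = 7, F(2) = -12. u_2 = 2 - (-12)·(2 - 3)/((-12) - 7) = 50/19.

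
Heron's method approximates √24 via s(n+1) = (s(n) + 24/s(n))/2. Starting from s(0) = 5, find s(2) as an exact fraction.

s(1) = (5 + 24/5)/2 = 49/10.
s(2) = (49/10 + 24/(49/10))/2 = 4801/980.

4801/980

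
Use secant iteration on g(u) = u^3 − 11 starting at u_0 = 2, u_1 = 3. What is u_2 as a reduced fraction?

41/19

g(2) = −3, g(3) = 16. u_2 = 3 − 16·(3 − 2)/(16 − (−3)) = 41/19.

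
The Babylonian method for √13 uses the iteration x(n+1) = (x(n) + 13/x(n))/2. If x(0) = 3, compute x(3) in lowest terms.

14159/3927

x(1) = (3 + 13/3)/2 = 11/3.
x(2) = (11/3 + 13/(11/3))/2 = 119/33.
x(3) = (119/33 + 13/(119/33))/2 = 14159/3927.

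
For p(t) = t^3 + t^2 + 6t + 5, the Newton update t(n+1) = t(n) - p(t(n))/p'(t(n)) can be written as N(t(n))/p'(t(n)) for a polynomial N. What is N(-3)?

p'(t) = 3t^2 + 2t + 6.
N(t) = t·p'(t) - p(t) = t·(3t^2 + 2t + 6) - (t^3 + t^2 + 6t + 5) = 2t^3 + t^2 - 5.
N(-3) = -50.

-50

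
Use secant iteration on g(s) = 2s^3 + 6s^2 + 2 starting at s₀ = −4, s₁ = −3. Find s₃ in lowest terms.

g(−4) = −30, g(−3) = 2. s₂ = (−3) − 2·((−3) − (−4))/(2 − (−30)) = −49/16.
g(−3) = 2, g(−49/16) = 1695/2048. s₃ = (−49/16) − (1695/2048)·((−49/16) − (−3))/((1695/2048) − 2) = −7459/2401.

−7459/2401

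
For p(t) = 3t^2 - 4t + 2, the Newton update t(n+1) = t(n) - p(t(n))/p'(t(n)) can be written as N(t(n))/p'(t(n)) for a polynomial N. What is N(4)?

46

p'(t) = 6t - 4.
N(t) = t·p'(t) - p(t) = t·(6t - 4) - (3t^2 - 4t + 2) = 3t^2 - 2.
N(4) = 46.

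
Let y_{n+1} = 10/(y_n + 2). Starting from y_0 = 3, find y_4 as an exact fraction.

y_1 = 10/(3 + 2) = 2.
y_2 = 10/(2 + 2) = 5/2.
y_3 = 10/(5/2 + 2) = 20/9.
y_4 = 10/(20/9 + 2) = 45/19.

45/19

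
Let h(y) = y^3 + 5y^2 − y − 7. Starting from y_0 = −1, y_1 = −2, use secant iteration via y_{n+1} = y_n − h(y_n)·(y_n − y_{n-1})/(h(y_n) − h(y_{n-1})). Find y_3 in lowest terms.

h(−1) = −2, h(−2) = 7. y_2 = (−2) − 7·((−2) − (−1))/(7 − (−2)) = −11/9.
h(−2) = 7, h(−11/9) = −98/729. y_3 = (−11/9) − (−98/729)·((−11/9) − (−2))/((−98/729) − 7) = −919/743.

−919/743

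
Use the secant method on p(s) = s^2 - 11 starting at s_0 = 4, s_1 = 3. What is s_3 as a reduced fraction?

73/22

p(4) = 5, p(3) = -2. s_2 = 3 - (-2)·(3 - 4)/((-2) - 5) = 23/7.
p(3) = -2, p(23/7) = -10/49. s_3 = (23/7) - (-10/49)·((23/7) - 3)/((-10/49) - (-2)) = 73/22.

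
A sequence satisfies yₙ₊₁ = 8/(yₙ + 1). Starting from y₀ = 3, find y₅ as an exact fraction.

280/123

y₁ = 8/(3 + 1) = 2.
y₂ = 8/(2 + 1) = 8/3.
y₃ = 8/(8/3 + 1) = 24/11.
y₄ = 8/(24/11 + 1) = 88/35.
y₅ = 8/(88/35 + 1) = 280/123.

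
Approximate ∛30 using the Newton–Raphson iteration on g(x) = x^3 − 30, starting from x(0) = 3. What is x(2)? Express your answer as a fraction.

32887/10584

g'(x) = 3x^2.
g(3) = −3, g'(3) = 27, so x(1) = 3 − (−3)/27 = 28/9.
g(28/9) = 82/729, g'(28/9) = 784/27, so x(2) = (28/9) − (82/729)/(784/27) = 32887/10584.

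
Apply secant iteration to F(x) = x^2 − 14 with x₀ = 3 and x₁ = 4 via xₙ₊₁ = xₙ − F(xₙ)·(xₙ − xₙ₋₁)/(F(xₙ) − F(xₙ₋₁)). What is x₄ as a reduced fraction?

F(3) = −5, F(4) = 2. x₂ = 4 − 2·(4 − 3)/(2 − (−5)) = 26/7.
F(4) = 2, F(26/7) = −10/49. x₃ = (26/7) − (−10/49)·((26/7) − 4)/((−10/49) − 2) = 101/27.
F(26/7) = −10/49, F(101/27) = −5/729. x₄ = (101/27) − (−5/729)·((101/27) − (26/7))/((−5/729) − (−10/49)) = 5272/1409.

5272/1409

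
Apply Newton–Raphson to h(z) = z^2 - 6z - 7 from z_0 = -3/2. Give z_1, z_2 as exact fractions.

z_1 = -37/36, z_2 = -10441/10440

h'(z) = 2z - 6.
h(-3/2) = 17/4, h'(-3/2) = -9, so z_1 = (-3/2) - (17/4)/(-9) = -37/36.
h(-37/36) = 289/1296, h'(-37/36) = -145/18, so z_2 = (-37/36) - (289/1296)/(-145/18) = -10441/10440.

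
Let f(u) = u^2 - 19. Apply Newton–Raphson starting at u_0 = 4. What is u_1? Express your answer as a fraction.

35/8

f'(u) = 2u.
f(4) = -3, f'(4) = 8, so u_1 = 4 - (-3)/8 = 35/8.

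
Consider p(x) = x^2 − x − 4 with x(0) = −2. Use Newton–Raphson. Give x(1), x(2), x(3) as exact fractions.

p'(x) = 2x − 1.
p(−2) = 2, p'(−2) = −5, so x(1) = (−2) − 2/(−5) = −8/5.
p(−8/5) = 4/25, p'(−8/5) = −21/5, so x(2) = (−8/5) − (4/25)/(−21/5) = −164/105.
p(−164/105) = 16/11025, p'(−164/105) = −433/105, so x(3) = (−164/105) − (16/11025)/(−433/105) = −70996/45465.

x(1) = −8/5, x(2) = −164/105, x(3) = −70996/45465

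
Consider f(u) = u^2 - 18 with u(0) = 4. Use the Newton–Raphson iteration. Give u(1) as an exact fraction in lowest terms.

17/4

f'(u) = 2u.
f(4) = -2, f'(4) = 8, so u(1) = 4 - (-2)/8 = 17/4.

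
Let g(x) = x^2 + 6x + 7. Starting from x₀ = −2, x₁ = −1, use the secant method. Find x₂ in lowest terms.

−5/3

g(−2) = −1, g(−1) = 2. x₂ = (−1) − 2·((−1) − (−2))/(2 − (−1)) = −5/3.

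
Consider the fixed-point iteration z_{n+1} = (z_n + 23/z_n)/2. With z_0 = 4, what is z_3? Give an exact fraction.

17913697/3735264

z_1 = (4 + 23/4)/2 = 39/8.
z_2 = (39/8 + 23/(39/8))/2 = 2993/624.
z_3 = (2993/624 + 23/(2993/624))/2 = 17913697/3735264.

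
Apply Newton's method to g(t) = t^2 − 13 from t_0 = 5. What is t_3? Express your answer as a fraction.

g'(t) = 2t.
g(5) = 12, g'(5) = 10, so t_1 = 5 − 12/10 = 19/5.
g(19/5) = 36/25, g'(19/5) = 38/5, so t_2 = (19/5) − (36/25)/(38/5) = 343/95.
g(343/95) = 324/9025, g'(343/95) = 686/95, so t_3 = (343/95) − (324/9025)/(686/95) = 117487/32585.

117487/32585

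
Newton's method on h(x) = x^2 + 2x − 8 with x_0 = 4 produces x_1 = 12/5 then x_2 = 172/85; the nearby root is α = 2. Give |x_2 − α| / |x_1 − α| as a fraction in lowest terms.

x_1 − α = 12/5 − 2 = 2/5, so |x_1 − α| = 2/5.
x_2 − α = 172/85 − 2 = 2/85, so |x_2 − α| = 2/85.
Ratio = (2/85) / (2/5) = 1/17.

1/17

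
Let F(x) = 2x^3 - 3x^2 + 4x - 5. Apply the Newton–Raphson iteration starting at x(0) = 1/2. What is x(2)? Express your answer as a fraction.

F'(x) = 6x^2 - 6x + 4.
F(1/2) = -7/2, F'(1/2) = 5/2, so x(1) = (1/2) - (-7/2)/(5/2) = 19/10.
F(19/10) = 686/125, F'(19/10) = 713/50, so x(2) = (19/10) - (686/125)/(713/50) = 10803/7130.

10803/7130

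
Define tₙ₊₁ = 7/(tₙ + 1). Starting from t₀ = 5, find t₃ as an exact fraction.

t₁ = 7/(5 + 1) = 7/6.
t₂ = 7/(7/6 + 1) = 42/13.
t₃ = 7/(42/13 + 1) = 91/55.

91/55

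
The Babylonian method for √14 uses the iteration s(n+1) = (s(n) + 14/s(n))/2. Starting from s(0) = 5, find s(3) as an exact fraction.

17049841/4556760

s(1) = (5 + 14/5)/2 = 39/10.
s(2) = (39/10 + 14/(39/10))/2 = 2921/780.
s(3) = (2921/780 + 14/(2921/780))/2 = 17049841/4556760.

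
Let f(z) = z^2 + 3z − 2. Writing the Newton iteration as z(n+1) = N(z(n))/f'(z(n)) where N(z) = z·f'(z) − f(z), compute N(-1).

f'(z) = 2z + 3.
N(z) = z·f'(z) − f(z) = z·(2z + 3) − (z^2 + 3z − 2) = z^2 + 2.
N(-1) = 3.

3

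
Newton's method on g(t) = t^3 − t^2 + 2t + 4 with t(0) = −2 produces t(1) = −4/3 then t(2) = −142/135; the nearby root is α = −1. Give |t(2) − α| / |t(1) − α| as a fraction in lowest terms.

7/45

t(1) − α = −4/3 − (−1) = −4/3 + 1 = −1/3, so |t(1) − α| = 1/3.
t(2) − α = −142/135 − (−1) = −142/135 + 1 = −7/135, so |t(2) − α| = 7/135.
Ratio = (7/135) / (1/3) = 7/45.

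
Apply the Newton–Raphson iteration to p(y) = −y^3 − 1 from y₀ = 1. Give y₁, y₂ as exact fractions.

y₁ = 1/3, y₂ = −25/9

p'(y) = −3y^2.
p(1) = −2, p'(1) = −3, so y₁ = 1 − (−2)/(−3) = 1/3.
p(1/3) = −28/27, p'(1/3) = −1/3, so y₂ = (1/3) − (−28/27)/(−1/3) = −25/9.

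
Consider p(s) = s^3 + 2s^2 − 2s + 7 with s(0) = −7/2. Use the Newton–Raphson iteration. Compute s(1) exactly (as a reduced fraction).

−273/83

p'(s) = 3s^2 + 4s − 2.
p(−7/2) = −35/8, p'(−7/2) = 83/4, so s(1) = (−7/2) − (−35/8)/(83/4) = −273/83.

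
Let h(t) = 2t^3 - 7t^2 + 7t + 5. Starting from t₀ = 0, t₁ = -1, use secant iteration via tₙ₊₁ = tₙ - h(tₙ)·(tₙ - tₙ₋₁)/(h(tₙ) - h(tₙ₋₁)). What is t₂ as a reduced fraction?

h(0) = 5, h(-1) = -11. t₂ = (-1) - (-11)·((-1) - 0)/((-11) - 5) = -5/16.

-5/16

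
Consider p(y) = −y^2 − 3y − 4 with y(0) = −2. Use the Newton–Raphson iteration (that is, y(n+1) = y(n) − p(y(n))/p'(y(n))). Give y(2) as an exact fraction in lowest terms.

−4/3

p'(y) = −2y − 3.
p(−2) = −2, p'(−2) = 1, so y(1) = (−2) − (−2)/1 = 0.
p(0) = −4, p'(0) = −3, so y(2) = 0 − (−4)/(−3) = −4/3.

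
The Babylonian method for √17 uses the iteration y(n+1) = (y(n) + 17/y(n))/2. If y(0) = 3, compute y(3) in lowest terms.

y(1) = (3 + 17/3)/2 = 13/3.
y(2) = (13/3 + 17/(13/3))/2 = 161/39.
y(3) = (161/39 + 17/(161/39))/2 = 25889/6279.

25889/6279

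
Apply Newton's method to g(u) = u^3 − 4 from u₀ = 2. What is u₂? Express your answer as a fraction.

g'(u) = 3u^2.
g(2) = 4, g'(2) = 12, so u₁ = 2 − 4/12 = 5/3.
g(5/3) = 17/27, g'(5/3) = 25/3, so u₂ = (5/3) − (17/27)/(25/3) = 358/225.

358/225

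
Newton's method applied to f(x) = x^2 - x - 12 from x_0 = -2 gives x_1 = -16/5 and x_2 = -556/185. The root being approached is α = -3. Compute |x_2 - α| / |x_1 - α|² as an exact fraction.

x_1 - α = -16/5 - (-3) = -16/5 + 3 = -1/5, so |x_1 - α| = 1/5.
x_2 - α = -556/185 - (-3) = -556/185 + 3 = -1/185, so |x_2 - α| = 1/185.
|x_1 - α|² = 1/25.
Ratio = (1/185) / (1/25) = 5/37.

5/37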